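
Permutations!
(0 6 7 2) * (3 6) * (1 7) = (0 3 6 1 7 2) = [3, 7, 0, 6, 4, 5, 1, 2]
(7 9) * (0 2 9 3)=[2, 1, 9, 0, 4, 5, 6, 3, 8, 7]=(0 2 9 7 3)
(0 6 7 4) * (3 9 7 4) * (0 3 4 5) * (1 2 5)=(0 6 1 2 5)(3 9 7 4)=[6, 2, 5, 9, 3, 0, 1, 4, 8, 7]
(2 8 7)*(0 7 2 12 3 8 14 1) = [7, 0, 14, 8, 4, 5, 6, 12, 2, 9, 10, 11, 3, 13, 1] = (0 7 12 3 8 2 14 1)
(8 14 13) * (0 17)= (0 17)(8 14 13)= [17, 1, 2, 3, 4, 5, 6, 7, 14, 9, 10, 11, 12, 8, 13, 15, 16, 0]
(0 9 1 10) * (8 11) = (0 9 1 10)(8 11) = [9, 10, 2, 3, 4, 5, 6, 7, 11, 1, 0, 8]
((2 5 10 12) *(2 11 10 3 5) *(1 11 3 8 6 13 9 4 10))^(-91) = ((1 11)(3 5 8 6 13 9 4 10 12))^(-91) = (1 11)(3 12 10 4 9 13 6 8 5)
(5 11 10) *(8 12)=[0, 1, 2, 3, 4, 11, 6, 7, 12, 9, 5, 10, 8]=(5 11 10)(8 12)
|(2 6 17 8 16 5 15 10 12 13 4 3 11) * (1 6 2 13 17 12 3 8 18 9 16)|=15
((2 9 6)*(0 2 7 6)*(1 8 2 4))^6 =((0 4 1 8 2 9)(6 7))^6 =(9)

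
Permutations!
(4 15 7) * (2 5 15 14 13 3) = (2 5 15 7 4 14 13 3) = [0, 1, 5, 2, 14, 15, 6, 4, 8, 9, 10, 11, 12, 3, 13, 7]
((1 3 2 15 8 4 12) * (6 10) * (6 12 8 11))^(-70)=((1 3 2 15 11 6 10 12)(4 8))^(-70)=(1 2 11 10)(3 15 6 12)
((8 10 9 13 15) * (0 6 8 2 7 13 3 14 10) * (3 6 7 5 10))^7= ((0 7 13 15 2 5 10 9 6 8)(3 14))^7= (0 9 2 7 6 5 13 8 10 15)(3 14)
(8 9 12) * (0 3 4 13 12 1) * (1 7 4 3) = (0 1)(4 13 12 8 9 7) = [1, 0, 2, 3, 13, 5, 6, 4, 9, 7, 10, 11, 8, 12]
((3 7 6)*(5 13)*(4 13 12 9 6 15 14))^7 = ((3 7 15 14 4 13 5 12 9 6))^7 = (3 12 4 7 9 13 15 6 5 14)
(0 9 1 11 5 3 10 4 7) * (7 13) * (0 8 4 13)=(0 9 1 11 5 3 10 13 7 8 4)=[9, 11, 2, 10, 0, 3, 6, 8, 4, 1, 13, 5, 12, 7]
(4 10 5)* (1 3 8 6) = (1 3 8 6)(4 10 5) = [0, 3, 2, 8, 10, 4, 1, 7, 6, 9, 5]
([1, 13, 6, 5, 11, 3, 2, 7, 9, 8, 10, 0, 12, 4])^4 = [11, 0, 2, 3, 13, 5, 6, 7, 8, 9, 10, 4, 12, 1]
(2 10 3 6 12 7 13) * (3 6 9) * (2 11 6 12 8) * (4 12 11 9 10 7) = (2 7 13 9 3 10 11 6 8)(4 12) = [0, 1, 7, 10, 12, 5, 8, 13, 2, 3, 11, 6, 4, 9]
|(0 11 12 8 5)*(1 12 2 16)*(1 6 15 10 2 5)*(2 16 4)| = |(0 11 5)(1 12 8)(2 4)(6 15 10 16)| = 12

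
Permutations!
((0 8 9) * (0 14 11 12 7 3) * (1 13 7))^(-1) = (0 3 7 13 1 12 11 14 9 8)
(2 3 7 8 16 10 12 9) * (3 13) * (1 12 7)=(1 12 9 2 13 3)(7 8 16 10)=[0, 12, 13, 1, 4, 5, 6, 8, 16, 2, 7, 11, 9, 3, 14, 15, 10]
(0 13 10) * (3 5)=(0 13 10)(3 5)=[13, 1, 2, 5, 4, 3, 6, 7, 8, 9, 0, 11, 12, 10]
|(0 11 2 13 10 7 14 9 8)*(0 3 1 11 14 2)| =28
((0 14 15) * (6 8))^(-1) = ((0 14 15)(6 8))^(-1) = (0 15 14)(6 8)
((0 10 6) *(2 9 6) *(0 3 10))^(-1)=(2 10 3 6 9)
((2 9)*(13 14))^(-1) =(2 9)(13 14)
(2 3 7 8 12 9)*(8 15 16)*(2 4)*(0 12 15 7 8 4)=(0 12 9)(2 3 8 15 16 4)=[12, 1, 3, 8, 2, 5, 6, 7, 15, 0, 10, 11, 9, 13, 14, 16, 4]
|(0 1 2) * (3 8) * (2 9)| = |(0 1 9 2)(3 8)| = 4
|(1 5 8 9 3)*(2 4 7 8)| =8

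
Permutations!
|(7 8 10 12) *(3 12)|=5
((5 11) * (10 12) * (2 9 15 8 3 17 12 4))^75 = (2 8 12)(3 10 9)(4 15 17)(5 11)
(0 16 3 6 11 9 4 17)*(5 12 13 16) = [5, 1, 2, 6, 17, 12, 11, 7, 8, 4, 10, 9, 13, 16, 14, 15, 3, 0] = (0 5 12 13 16 3 6 11 9 4 17)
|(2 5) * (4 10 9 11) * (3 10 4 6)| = 10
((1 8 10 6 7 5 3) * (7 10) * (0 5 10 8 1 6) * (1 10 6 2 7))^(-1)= (0 10 1 8 6 7 2 3 5)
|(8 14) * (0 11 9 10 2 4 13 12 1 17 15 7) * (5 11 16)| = 14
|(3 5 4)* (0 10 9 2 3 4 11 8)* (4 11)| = 9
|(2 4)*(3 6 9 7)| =|(2 4)(3 6 9 7)| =4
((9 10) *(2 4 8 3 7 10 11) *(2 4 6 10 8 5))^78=(2 6 10 9 11 4 5)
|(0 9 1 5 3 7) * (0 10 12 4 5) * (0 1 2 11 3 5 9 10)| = |(0 10 12 4 9 2 11 3 7)| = 9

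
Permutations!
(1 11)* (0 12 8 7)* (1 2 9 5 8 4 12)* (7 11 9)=(0 1 9 5 8 11 2 7)(4 12)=[1, 9, 7, 3, 12, 8, 6, 0, 11, 5, 10, 2, 4]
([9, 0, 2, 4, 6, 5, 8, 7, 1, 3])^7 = (9)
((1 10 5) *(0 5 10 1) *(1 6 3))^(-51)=(10)(0 5)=((10)(0 5)(1 6 3))^(-51)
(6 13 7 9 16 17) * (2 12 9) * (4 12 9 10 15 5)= (2 9 16 17 6 13 7)(4 12 10 15 5)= [0, 1, 9, 3, 12, 4, 13, 2, 8, 16, 15, 11, 10, 7, 14, 5, 17, 6]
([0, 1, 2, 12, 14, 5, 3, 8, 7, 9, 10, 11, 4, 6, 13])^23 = [0, 1, 2, 6, 12, 5, 13, 8, 7, 9, 10, 11, 3, 14, 4]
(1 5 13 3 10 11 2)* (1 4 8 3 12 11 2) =(1 5 13 12 11)(2 4 8 3 10) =[0, 5, 4, 10, 8, 13, 6, 7, 3, 9, 2, 1, 11, 12]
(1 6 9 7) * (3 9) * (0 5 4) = (0 5 4)(1 6 3 9 7) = [5, 6, 2, 9, 0, 4, 3, 1, 8, 7]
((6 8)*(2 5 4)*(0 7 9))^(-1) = (0 9 7)(2 4 5)(6 8)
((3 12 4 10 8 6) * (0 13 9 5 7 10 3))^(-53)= (0 5 8 13 7 6 9 10)(3 12 4)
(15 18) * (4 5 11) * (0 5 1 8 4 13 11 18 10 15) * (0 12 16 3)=(0 5 18 12 16 3)(1 8 4)(10 15)(11 13)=[5, 8, 2, 0, 1, 18, 6, 7, 4, 9, 15, 13, 16, 11, 14, 10, 3, 17, 12]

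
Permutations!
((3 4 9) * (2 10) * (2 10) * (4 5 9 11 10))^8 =(3 9 5)(4 10 11)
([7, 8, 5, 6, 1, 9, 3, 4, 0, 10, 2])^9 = (0 8 1 4 7)(2 5 9 10)(3 6)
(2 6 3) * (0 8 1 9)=(0 8 1 9)(2 6 3)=[8, 9, 6, 2, 4, 5, 3, 7, 1, 0]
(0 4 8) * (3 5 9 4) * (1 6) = [3, 6, 2, 5, 8, 9, 1, 7, 0, 4] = (0 3 5 9 4 8)(1 6)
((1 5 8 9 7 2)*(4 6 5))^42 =((1 4 6 5 8 9 7 2))^42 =(1 6 8 7)(2 4 5 9)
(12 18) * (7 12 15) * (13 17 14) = (7 12 18 15)(13 17 14) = [0, 1, 2, 3, 4, 5, 6, 12, 8, 9, 10, 11, 18, 17, 13, 7, 16, 14, 15]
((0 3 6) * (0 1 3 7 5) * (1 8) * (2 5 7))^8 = ((0 2 5)(1 3 6 8))^8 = (8)(0 5 2)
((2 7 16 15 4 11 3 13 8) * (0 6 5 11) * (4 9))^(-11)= (0 5 3 8 7 15 4 6 11 13 2 16 9)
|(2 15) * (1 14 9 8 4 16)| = 6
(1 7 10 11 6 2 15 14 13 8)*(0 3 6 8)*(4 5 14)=(0 3 6 2 15 4 5 14 13)(1 7 10 11 8)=[3, 7, 15, 6, 5, 14, 2, 10, 1, 9, 11, 8, 12, 0, 13, 4]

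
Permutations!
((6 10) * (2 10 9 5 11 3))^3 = ((2 10 6 9 5 11 3))^3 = (2 9 3 6 11 10 5)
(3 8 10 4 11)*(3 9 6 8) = (4 11 9 6 8 10) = [0, 1, 2, 3, 11, 5, 8, 7, 10, 6, 4, 9]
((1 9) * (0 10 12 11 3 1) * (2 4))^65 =(0 12 3 9 10 11 1)(2 4)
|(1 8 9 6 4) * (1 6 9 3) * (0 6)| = 3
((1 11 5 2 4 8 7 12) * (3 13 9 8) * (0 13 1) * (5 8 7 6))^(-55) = ((0 13 9 7 12)(1 11 8 6 5 2 4 3))^(-55) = (13)(1 11 8 6 5 2 4 3)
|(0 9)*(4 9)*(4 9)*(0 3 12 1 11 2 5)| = 8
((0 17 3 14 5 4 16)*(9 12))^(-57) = ((0 17 3 14 5 4 16)(9 12))^(-57) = (0 16 4 5 14 3 17)(9 12)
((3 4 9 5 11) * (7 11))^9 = (3 5)(4 7)(9 11)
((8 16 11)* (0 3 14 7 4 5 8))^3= (0 7 8)(3 4 16)(5 11 14)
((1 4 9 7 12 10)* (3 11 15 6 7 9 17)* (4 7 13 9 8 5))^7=((1 7 12 10)(3 11 15 6 13 9 8 5 4 17))^7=(1 10 12 7)(3 5 13 11 4 9 15 17 8 6)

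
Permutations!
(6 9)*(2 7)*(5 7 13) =[0, 1, 13, 3, 4, 7, 9, 2, 8, 6, 10, 11, 12, 5] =(2 13 5 7)(6 9)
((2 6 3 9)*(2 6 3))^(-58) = (2 9)(3 6)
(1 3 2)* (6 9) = (1 3 2)(6 9) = [0, 3, 1, 2, 4, 5, 9, 7, 8, 6]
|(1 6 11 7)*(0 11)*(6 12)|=|(0 11 7 1 12 6)|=6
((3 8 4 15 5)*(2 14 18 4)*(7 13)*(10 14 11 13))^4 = ((2 11 13 7 10 14 18 4 15 5 3 8))^4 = (2 10 15)(3 13 18)(4 8 7)(5 11 14)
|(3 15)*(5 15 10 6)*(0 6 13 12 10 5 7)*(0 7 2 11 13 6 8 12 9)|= 9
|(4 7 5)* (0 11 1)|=|(0 11 1)(4 7 5)|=3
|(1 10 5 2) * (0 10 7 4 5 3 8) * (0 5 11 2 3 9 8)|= 30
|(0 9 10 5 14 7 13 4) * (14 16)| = |(0 9 10 5 16 14 7 13 4)| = 9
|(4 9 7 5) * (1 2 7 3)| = |(1 2 7 5 4 9 3)| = 7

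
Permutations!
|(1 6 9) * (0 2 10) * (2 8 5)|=15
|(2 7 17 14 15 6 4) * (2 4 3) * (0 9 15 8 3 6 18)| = |(0 9 15 18)(2 7 17 14 8 3)| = 12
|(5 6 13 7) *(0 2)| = 4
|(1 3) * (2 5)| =2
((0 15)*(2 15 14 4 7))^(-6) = ((0 14 4 7 2 15))^(-6) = (15)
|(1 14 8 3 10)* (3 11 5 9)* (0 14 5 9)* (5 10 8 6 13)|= |(0 14 6 13 5)(1 10)(3 8 11 9)|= 20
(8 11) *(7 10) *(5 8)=(5 8 11)(7 10)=[0, 1, 2, 3, 4, 8, 6, 10, 11, 9, 7, 5]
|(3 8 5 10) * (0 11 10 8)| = |(0 11 10 3)(5 8)| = 4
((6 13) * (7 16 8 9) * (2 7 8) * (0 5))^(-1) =((0 5)(2 7 16)(6 13)(8 9))^(-1) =(0 5)(2 16 7)(6 13)(8 9)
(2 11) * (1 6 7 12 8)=(1 6 7 12 8)(2 11)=[0, 6, 11, 3, 4, 5, 7, 12, 1, 9, 10, 2, 8]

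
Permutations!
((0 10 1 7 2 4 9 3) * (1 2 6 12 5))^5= ((0 10 2 4 9 3)(1 7 6 12 5))^5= (12)(0 3 9 4 2 10)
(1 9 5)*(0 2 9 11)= (0 2 9 5 1 11)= [2, 11, 9, 3, 4, 1, 6, 7, 8, 5, 10, 0]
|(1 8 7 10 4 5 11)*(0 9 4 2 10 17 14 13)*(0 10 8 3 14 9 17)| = 14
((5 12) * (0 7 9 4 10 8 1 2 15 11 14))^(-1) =((0 7 9 4 10 8 1 2 15 11 14)(5 12))^(-1) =(0 14 11 15 2 1 8 10 4 9 7)(5 12)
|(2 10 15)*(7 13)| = 6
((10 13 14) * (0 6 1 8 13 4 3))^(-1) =(0 3 4 10 14 13 8 1 6)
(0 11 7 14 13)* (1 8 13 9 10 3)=[11, 8, 2, 1, 4, 5, 6, 14, 13, 10, 3, 7, 12, 0, 9]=(0 11 7 14 9 10 3 1 8 13)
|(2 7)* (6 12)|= |(2 7)(6 12)|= 2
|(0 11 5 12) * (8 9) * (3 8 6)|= |(0 11 5 12)(3 8 9 6)|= 4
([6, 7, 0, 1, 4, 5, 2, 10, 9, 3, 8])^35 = [2, 3, 6, 9, 4, 5, 0, 1, 10, 8, 7]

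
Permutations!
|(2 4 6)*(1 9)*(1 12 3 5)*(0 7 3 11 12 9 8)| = 6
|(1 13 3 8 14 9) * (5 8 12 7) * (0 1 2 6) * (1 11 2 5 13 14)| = 20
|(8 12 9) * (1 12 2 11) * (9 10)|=|(1 12 10 9 8 2 11)|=7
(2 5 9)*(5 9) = [0, 1, 9, 3, 4, 5, 6, 7, 8, 2] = (2 9)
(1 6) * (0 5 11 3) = [5, 6, 2, 0, 4, 11, 1, 7, 8, 9, 10, 3] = (0 5 11 3)(1 6)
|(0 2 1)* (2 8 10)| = |(0 8 10 2 1)| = 5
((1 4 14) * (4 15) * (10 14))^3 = (1 10 15 14 4)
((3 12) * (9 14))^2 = (14) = ((3 12)(9 14))^2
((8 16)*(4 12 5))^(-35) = (4 12 5)(8 16)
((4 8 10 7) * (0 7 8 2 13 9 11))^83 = (0 11 9 13 2 4 7)(8 10) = ((0 7 4 2 13 9 11)(8 10))^83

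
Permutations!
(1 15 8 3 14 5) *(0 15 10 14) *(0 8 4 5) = (0 15 4 5 1 10 14)(3 8) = [15, 10, 2, 8, 5, 1, 6, 7, 3, 9, 14, 11, 12, 13, 0, 4]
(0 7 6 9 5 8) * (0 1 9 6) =(0 7)(1 9 5 8) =[7, 9, 2, 3, 4, 8, 6, 0, 1, 5]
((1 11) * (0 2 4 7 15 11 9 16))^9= (16)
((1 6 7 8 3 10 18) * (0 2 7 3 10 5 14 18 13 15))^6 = ((0 2 7 8 10 13 15)(1 6 3 5 14 18))^6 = (18)(0 15 13 10 8 7 2)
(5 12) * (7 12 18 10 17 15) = (5 18 10 17 15 7 12) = [0, 1, 2, 3, 4, 18, 6, 12, 8, 9, 17, 11, 5, 13, 14, 7, 16, 15, 10]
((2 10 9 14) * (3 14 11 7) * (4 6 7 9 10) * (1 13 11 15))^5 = (15)(2 14 3 7 6 4)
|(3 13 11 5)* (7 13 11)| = 6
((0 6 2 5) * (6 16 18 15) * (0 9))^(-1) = ((0 16 18 15 6 2 5 9))^(-1) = (0 9 5 2 6 15 18 16)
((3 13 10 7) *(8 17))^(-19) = ((3 13 10 7)(8 17))^(-19) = (3 13 10 7)(8 17)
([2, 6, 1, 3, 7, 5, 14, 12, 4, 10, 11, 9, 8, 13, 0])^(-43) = (0 1 14 2 6)(4 7 12 8)(9 11 10)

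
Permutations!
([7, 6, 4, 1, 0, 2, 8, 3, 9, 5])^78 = (0 2 9 6 3)(1 7 4 5 8)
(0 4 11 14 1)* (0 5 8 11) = [4, 5, 2, 3, 0, 8, 6, 7, 11, 9, 10, 14, 12, 13, 1] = (0 4)(1 5 8 11 14)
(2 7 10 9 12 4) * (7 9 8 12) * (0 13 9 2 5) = (0 13 9 7 10 8 12 4 5) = [13, 1, 2, 3, 5, 0, 6, 10, 12, 7, 8, 11, 4, 9]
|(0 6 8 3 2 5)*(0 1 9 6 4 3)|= 9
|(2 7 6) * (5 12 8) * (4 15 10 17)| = 12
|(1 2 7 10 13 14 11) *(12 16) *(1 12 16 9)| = |(16)(1 2 7 10 13 14 11 12 9)| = 9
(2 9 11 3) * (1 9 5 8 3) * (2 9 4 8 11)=[0, 4, 5, 9, 8, 11, 6, 7, 3, 2, 10, 1]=(1 4 8 3 9 2 5 11)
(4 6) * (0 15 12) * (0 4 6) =(0 15 12 4) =[15, 1, 2, 3, 0, 5, 6, 7, 8, 9, 10, 11, 4, 13, 14, 12]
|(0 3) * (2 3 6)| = 4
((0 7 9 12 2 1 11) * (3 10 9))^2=(0 3 9 2 11 7 10 12 1)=((0 7 3 10 9 12 2 1 11))^2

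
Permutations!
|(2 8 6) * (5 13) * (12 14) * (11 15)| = 6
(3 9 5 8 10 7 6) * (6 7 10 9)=(10)(3 6)(5 8 9)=[0, 1, 2, 6, 4, 8, 3, 7, 9, 5, 10]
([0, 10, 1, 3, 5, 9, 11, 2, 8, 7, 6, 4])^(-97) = (1 6 4 9 2 10 11 5 7)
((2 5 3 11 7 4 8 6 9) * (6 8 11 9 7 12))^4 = ((2 5 3 9)(4 11 12 6 7))^4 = (4 7 6 12 11)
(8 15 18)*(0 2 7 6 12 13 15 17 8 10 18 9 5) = (0 2 7 6 12 13 15 9 5)(8 17)(10 18) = [2, 1, 7, 3, 4, 0, 12, 6, 17, 5, 18, 11, 13, 15, 14, 9, 16, 8, 10]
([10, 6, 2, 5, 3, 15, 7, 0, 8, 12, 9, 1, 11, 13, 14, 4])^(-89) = (0 7 6 1 11 12 9 10)(3 4 15 5)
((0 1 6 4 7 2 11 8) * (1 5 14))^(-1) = (0 8 11 2 7 4 6 1 14 5)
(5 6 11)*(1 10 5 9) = [0, 10, 2, 3, 4, 6, 11, 7, 8, 1, 5, 9] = (1 10 5 6 11 9)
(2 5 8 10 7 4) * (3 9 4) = (2 5 8 10 7 3 9 4) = [0, 1, 5, 9, 2, 8, 6, 3, 10, 4, 7]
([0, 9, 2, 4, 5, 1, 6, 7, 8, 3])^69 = [0, 5, 2, 9, 3, 4, 6, 7, 8, 1]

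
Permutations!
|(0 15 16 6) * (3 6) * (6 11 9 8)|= |(0 15 16 3 11 9 8 6)|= 8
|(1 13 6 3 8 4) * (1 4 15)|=6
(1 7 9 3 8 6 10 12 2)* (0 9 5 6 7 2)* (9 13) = (0 13 9 3 8 7 5 6 10 12)(1 2) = [13, 2, 1, 8, 4, 6, 10, 5, 7, 3, 12, 11, 0, 9]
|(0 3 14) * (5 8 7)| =3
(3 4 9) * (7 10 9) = (3 4 7 10 9) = [0, 1, 2, 4, 7, 5, 6, 10, 8, 3, 9]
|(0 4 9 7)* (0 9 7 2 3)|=|(0 4 7 9 2 3)|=6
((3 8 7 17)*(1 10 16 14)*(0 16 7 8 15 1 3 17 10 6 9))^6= (17)(0 6 15 14)(1 3 16 9)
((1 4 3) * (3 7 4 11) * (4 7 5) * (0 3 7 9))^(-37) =((0 3 1 11 7 9)(4 5))^(-37) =(0 9 7 11 1 3)(4 5)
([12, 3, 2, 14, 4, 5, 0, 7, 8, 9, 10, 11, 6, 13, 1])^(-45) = [0, 1, 2, 3, 4, 5, 6, 7, 8, 9, 10, 11, 12, 13, 14]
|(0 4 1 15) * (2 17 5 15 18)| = 8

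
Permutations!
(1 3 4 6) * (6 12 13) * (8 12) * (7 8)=[0, 3, 2, 4, 7, 5, 1, 8, 12, 9, 10, 11, 13, 6]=(1 3 4 7 8 12 13 6)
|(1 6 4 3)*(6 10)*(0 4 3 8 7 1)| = 8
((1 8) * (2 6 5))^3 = (1 8)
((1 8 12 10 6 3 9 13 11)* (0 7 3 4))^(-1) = (0 4 6 10 12 8 1 11 13 9 3 7)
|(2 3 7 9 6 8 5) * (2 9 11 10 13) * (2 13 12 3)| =20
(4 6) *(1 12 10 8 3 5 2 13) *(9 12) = [0, 9, 13, 5, 6, 2, 4, 7, 3, 12, 8, 11, 10, 1] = (1 9 12 10 8 3 5 2 13)(4 6)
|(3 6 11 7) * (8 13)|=4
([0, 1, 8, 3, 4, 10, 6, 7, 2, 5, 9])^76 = (5 10 9)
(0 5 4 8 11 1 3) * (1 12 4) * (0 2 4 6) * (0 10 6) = (0 5 1 3 2 4 8 11 12)(6 10) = [5, 3, 4, 2, 8, 1, 10, 7, 11, 9, 6, 12, 0]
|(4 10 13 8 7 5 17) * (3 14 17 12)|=|(3 14 17 4 10 13 8 7 5 12)|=10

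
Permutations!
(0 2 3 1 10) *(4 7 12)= (0 2 3 1 10)(4 7 12)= [2, 10, 3, 1, 7, 5, 6, 12, 8, 9, 0, 11, 4]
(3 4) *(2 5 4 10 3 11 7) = (2 5 4 11 7)(3 10) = [0, 1, 5, 10, 11, 4, 6, 2, 8, 9, 3, 7]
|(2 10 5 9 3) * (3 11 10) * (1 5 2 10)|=12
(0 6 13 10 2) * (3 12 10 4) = (0 6 13 4 3 12 10 2) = [6, 1, 0, 12, 3, 5, 13, 7, 8, 9, 2, 11, 10, 4]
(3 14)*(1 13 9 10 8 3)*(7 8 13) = (1 7 8 3 14)(9 10 13) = [0, 7, 2, 14, 4, 5, 6, 8, 3, 10, 13, 11, 12, 9, 1]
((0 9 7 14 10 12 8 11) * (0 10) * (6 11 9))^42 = (0 9 10)(6 7 12)(8 11 14) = ((0 6 11 10 12 8 9 7 14))^42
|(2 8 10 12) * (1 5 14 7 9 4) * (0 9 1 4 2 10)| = |(0 9 2 8)(1 5 14 7)(10 12)| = 4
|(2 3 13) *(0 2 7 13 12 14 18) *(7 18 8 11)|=|(0 2 3 12 14 8 11 7 13 18)|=10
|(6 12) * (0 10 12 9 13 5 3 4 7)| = |(0 10 12 6 9 13 5 3 4 7)| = 10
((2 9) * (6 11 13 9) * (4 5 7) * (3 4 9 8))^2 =(2 11 8 4 7)(3 5 9 6 13)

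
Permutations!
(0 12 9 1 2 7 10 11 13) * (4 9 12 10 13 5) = (0 10 11 5 4 9 1 2 7 13) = [10, 2, 7, 3, 9, 4, 6, 13, 8, 1, 11, 5, 12, 0]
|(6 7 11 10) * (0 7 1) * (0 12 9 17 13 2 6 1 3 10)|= |(0 7 11)(1 12 9 17 13 2 6 3 10)|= 9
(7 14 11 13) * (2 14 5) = (2 14 11 13 7 5) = [0, 1, 14, 3, 4, 2, 6, 5, 8, 9, 10, 13, 12, 7, 11]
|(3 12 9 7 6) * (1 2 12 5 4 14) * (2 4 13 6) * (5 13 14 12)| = 24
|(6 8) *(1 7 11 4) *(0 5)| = 4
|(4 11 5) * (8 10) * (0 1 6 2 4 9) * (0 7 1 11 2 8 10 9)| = |(0 11 5)(1 6 8 9 7)(2 4)| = 30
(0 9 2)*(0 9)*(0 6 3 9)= (0 6 3 9 2)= [6, 1, 0, 9, 4, 5, 3, 7, 8, 2]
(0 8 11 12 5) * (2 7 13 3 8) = (0 2 7 13 3 8 11 12 5) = [2, 1, 7, 8, 4, 0, 6, 13, 11, 9, 10, 12, 5, 3]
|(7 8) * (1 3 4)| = 6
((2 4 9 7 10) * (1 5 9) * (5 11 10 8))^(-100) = (11)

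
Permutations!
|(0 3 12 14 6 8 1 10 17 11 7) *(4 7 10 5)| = 30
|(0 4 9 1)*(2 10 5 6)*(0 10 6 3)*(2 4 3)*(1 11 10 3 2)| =10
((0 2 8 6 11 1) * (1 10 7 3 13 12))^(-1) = (0 1 12 13 3 7 10 11 6 8 2)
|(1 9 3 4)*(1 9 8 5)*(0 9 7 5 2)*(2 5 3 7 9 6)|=12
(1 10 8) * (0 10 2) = (0 10 8 1 2) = [10, 2, 0, 3, 4, 5, 6, 7, 1, 9, 8]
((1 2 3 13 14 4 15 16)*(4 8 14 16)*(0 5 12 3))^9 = ((0 5 12 3 13 16 1 2)(4 15)(8 14))^9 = (0 5 12 3 13 16 1 2)(4 15)(8 14)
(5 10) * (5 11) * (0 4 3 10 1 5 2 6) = (0 4 3 10 11 2 6)(1 5) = [4, 5, 6, 10, 3, 1, 0, 7, 8, 9, 11, 2]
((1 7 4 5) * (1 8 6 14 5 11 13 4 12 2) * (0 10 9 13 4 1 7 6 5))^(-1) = (0 14 6 1 13 9 10)(2 12 7)(4 11)(5 8)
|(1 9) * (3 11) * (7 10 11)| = |(1 9)(3 7 10 11)| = 4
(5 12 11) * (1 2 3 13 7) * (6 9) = (1 2 3 13 7)(5 12 11)(6 9) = [0, 2, 3, 13, 4, 12, 9, 1, 8, 6, 10, 5, 11, 7]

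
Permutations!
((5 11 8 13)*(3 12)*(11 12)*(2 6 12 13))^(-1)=(2 8 11 3 12 6)(5 13)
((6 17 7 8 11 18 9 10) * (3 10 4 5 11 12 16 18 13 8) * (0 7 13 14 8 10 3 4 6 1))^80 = ((0 7 4 5 11 14 8 12 16 18 9 6 17 13 10 1))^80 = (18)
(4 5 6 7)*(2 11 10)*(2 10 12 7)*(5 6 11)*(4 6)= (2 5 11 12 7 6)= [0, 1, 5, 3, 4, 11, 2, 6, 8, 9, 10, 12, 7]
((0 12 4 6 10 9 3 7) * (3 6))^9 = ((0 12 4 3 7)(6 10 9))^9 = (0 7 3 4 12)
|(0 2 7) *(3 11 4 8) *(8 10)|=15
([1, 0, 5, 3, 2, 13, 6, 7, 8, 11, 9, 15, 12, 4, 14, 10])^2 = [0, 1, 13, 3, 5, 4, 6, 7, 8, 15, 11, 10, 12, 2, 14, 9]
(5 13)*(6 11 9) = (5 13)(6 11 9) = [0, 1, 2, 3, 4, 13, 11, 7, 8, 6, 10, 9, 12, 5]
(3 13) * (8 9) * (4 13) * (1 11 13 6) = (1 11 13 3 4 6)(8 9) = [0, 11, 2, 4, 6, 5, 1, 7, 9, 8, 10, 13, 12, 3]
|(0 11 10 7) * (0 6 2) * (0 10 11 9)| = 4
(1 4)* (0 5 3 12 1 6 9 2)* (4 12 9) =[5, 12, 0, 9, 6, 3, 4, 7, 8, 2, 10, 11, 1] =(0 5 3 9 2)(1 12)(4 6)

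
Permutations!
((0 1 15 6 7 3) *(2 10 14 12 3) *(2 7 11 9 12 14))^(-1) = (0 3 12 9 11 6 15 1)(2 10)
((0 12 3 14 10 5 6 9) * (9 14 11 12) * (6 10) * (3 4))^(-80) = (14) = ((0 9)(3 11 12 4)(5 10)(6 14))^(-80)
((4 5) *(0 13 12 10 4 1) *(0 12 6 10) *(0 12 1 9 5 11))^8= ((0 13 6 10 4 11)(5 9))^8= (0 6 4)(10 11 13)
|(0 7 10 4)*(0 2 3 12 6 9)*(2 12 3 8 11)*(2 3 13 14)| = |(0 7 10 4 12 6 9)(2 8 11 3 13 14)| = 42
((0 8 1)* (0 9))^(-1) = ((0 8 1 9))^(-1) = (0 9 1 8)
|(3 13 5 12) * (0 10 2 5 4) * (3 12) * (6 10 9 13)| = |(0 9 13 4)(2 5 3 6 10)| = 20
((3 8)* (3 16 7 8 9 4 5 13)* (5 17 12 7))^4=((3 9 4 17 12 7 8 16 5 13))^4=(3 12 5 4 8)(7 13 17 16 9)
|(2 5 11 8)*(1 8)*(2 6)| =6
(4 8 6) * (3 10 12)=[0, 1, 2, 10, 8, 5, 4, 7, 6, 9, 12, 11, 3]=(3 10 12)(4 8 6)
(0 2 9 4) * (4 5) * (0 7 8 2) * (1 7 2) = [0, 7, 9, 3, 2, 4, 6, 8, 1, 5] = (1 7 8)(2 9 5 4)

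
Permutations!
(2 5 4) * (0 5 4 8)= (0 5 8)(2 4)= [5, 1, 4, 3, 2, 8, 6, 7, 0]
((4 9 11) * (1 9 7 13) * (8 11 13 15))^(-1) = (1 13 9)(4 11 8 15 7)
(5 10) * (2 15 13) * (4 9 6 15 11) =(2 11 4 9 6 15 13)(5 10) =[0, 1, 11, 3, 9, 10, 15, 7, 8, 6, 5, 4, 12, 2, 14, 13]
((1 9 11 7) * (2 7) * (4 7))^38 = ((1 9 11 2 4 7))^38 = (1 11 4)(2 7 9)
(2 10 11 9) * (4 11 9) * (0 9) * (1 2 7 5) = (0 9 7 5 1 2 10)(4 11) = [9, 2, 10, 3, 11, 1, 6, 5, 8, 7, 0, 4]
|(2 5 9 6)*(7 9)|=|(2 5 7 9 6)|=5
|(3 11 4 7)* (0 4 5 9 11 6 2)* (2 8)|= |(0 4 7 3 6 8 2)(5 9 11)|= 21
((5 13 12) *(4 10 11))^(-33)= (13)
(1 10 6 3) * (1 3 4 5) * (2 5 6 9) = (1 10 9 2 5)(4 6) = [0, 10, 5, 3, 6, 1, 4, 7, 8, 2, 9]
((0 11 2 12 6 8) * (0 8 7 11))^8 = (2 7 12 11 6)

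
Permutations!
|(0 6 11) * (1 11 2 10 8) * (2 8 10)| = |(0 6 8 1 11)| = 5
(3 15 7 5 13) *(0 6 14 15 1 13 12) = [6, 13, 2, 1, 4, 12, 14, 5, 8, 9, 10, 11, 0, 3, 15, 7] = (0 6 14 15 7 5 12)(1 13 3)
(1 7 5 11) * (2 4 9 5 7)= (1 2 4 9 5 11)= [0, 2, 4, 3, 9, 11, 6, 7, 8, 5, 10, 1]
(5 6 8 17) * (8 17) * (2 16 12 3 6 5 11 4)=(2 16 12 3 6 17 11 4)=[0, 1, 16, 6, 2, 5, 17, 7, 8, 9, 10, 4, 3, 13, 14, 15, 12, 11]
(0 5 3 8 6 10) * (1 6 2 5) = [1, 6, 5, 8, 4, 3, 10, 7, 2, 9, 0] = (0 1 6 10)(2 5 3 8)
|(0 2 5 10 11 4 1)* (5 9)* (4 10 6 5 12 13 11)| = |(0 2 9 12 13 11 10 4 1)(5 6)| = 18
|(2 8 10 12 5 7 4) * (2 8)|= 6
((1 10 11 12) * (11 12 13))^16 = (13)(1 10 12)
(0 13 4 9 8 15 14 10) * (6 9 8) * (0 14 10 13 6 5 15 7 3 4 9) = (0 6)(3 4 8 7)(5 15 10 14 13 9) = [6, 1, 2, 4, 8, 15, 0, 3, 7, 5, 14, 11, 12, 9, 13, 10]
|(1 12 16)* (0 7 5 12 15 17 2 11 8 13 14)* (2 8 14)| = |(0 7 5 12 16 1 15 17 8 13 2 11 14)| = 13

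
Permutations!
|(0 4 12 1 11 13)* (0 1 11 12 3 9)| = |(0 4 3 9)(1 12 11 13)| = 4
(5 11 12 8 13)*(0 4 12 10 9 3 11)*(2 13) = (0 4 12 8 2 13 5)(3 11 10 9) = [4, 1, 13, 11, 12, 0, 6, 7, 2, 3, 9, 10, 8, 5]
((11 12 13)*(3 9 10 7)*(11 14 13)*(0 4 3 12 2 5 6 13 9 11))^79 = ((0 4 3 11 2 5 6 13 14 9 10 7 12))^79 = (0 4 3 11 2 5 6 13 14 9 10 7 12)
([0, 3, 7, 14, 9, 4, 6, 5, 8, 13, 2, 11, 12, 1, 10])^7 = (1 4 2 3 9 7 14 13 5 10)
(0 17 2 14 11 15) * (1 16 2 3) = [17, 16, 14, 1, 4, 5, 6, 7, 8, 9, 10, 15, 12, 13, 11, 0, 2, 3] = (0 17 3 1 16 2 14 11 15)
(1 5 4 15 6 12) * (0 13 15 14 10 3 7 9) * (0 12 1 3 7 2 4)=(0 13 15 6 1 5)(2 4 14 10 7 9 12 3)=[13, 5, 4, 2, 14, 0, 1, 9, 8, 12, 7, 11, 3, 15, 10, 6]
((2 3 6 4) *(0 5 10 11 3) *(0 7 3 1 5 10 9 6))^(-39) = ((0 10 11 1 5 9 6 4 2 7 3))^(-39) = (0 9 3 5 7 1 2 11 4 10 6)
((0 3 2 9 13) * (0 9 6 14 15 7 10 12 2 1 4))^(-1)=(0 4 1 3)(2 12 10 7 15 14 6)(9 13)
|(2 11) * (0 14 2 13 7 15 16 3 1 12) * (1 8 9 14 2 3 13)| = |(0 2 11 1 12)(3 8 9 14)(7 15 16 13)| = 20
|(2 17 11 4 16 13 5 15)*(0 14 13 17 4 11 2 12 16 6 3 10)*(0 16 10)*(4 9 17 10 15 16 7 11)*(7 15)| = |(0 14 13 5 16 10 15 12 7 11 4 6 3)(2 9 17)| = 39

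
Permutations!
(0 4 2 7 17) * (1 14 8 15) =(0 4 2 7 17)(1 14 8 15) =[4, 14, 7, 3, 2, 5, 6, 17, 15, 9, 10, 11, 12, 13, 8, 1, 16, 0]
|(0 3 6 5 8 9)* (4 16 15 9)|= |(0 3 6 5 8 4 16 15 9)|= 9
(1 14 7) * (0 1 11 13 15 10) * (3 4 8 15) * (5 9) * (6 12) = (0 1 14 7 11 13 3 4 8 15 10)(5 9)(6 12) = [1, 14, 2, 4, 8, 9, 12, 11, 15, 5, 0, 13, 6, 3, 7, 10]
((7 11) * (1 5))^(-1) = (1 5)(7 11)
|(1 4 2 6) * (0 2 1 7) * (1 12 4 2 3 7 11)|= 12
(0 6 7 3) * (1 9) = (0 6 7 3)(1 9) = [6, 9, 2, 0, 4, 5, 7, 3, 8, 1]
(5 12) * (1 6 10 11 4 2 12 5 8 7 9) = (1 6 10 11 4 2 12 8 7 9) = [0, 6, 12, 3, 2, 5, 10, 9, 7, 1, 11, 4, 8]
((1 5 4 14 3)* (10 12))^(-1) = ((1 5 4 14 3)(10 12))^(-1) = (1 3 14 4 5)(10 12)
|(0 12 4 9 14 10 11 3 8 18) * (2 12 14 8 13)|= 12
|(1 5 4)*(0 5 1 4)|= 2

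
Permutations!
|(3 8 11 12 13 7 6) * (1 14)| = 14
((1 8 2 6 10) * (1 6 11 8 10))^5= (1 6 10)(2 8 11)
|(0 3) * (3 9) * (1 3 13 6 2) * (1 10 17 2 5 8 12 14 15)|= 33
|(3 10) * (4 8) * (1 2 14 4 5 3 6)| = |(1 2 14 4 8 5 3 10 6)| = 9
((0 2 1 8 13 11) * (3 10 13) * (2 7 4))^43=(0 2 3 11 4 8 13 7 1 10)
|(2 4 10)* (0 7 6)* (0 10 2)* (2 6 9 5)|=|(0 7 9 5 2 4 6 10)|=8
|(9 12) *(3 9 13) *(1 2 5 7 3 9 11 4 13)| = |(1 2 5 7 3 11 4 13 9 12)| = 10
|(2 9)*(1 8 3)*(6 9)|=3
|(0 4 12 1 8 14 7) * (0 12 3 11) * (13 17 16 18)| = 20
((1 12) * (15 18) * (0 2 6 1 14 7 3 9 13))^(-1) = ((0 2 6 1 12 14 7 3 9 13)(15 18))^(-1) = (0 13 9 3 7 14 12 1 6 2)(15 18)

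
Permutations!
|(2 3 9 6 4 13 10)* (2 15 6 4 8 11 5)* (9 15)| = |(2 3 15 6 8 11 5)(4 13 10 9)| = 28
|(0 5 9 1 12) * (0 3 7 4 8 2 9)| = |(0 5)(1 12 3 7 4 8 2 9)| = 8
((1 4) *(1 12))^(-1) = ((1 4 12))^(-1) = (1 12 4)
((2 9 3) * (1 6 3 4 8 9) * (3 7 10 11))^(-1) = ((1 6 7 10 11 3 2)(4 8 9))^(-1) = (1 2 3 11 10 7 6)(4 9 8)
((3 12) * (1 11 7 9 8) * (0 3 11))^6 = (0 8 7 12)(1 9 11 3)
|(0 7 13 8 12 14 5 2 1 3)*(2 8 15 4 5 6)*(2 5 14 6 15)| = 12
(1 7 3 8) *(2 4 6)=(1 7 3 8)(2 4 6)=[0, 7, 4, 8, 6, 5, 2, 3, 1]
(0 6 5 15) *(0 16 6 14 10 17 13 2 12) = (0 14 10 17 13 2 12)(5 15 16 6) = [14, 1, 12, 3, 4, 15, 5, 7, 8, 9, 17, 11, 0, 2, 10, 16, 6, 13]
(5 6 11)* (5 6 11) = (5 11 6) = [0, 1, 2, 3, 4, 11, 5, 7, 8, 9, 10, 6]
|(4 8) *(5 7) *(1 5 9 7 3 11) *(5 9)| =6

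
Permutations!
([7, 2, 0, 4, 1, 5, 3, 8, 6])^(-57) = (0 2 1 4 3 6 8 7)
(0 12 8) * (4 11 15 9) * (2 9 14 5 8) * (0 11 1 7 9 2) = (0 12)(1 7 9 4)(5 8 11 15 14) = [12, 7, 2, 3, 1, 8, 6, 9, 11, 4, 10, 15, 0, 13, 5, 14]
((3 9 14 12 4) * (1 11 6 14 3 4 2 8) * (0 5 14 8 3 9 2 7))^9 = ((0 5 14 12 7)(1 11 6 8)(2 3))^9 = (0 7 12 14 5)(1 11 6 8)(2 3)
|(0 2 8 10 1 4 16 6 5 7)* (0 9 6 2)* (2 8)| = 20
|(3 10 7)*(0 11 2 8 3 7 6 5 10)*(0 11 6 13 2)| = |(0 6 5 10 13 2 8 3 11)| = 9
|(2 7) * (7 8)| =3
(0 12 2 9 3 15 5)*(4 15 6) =[12, 1, 9, 6, 15, 0, 4, 7, 8, 3, 10, 11, 2, 13, 14, 5] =(0 12 2 9 3 6 4 15 5)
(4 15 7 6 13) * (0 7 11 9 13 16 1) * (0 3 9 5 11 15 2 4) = (0 7 6 16 1 3 9 13)(2 4)(5 11) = [7, 3, 4, 9, 2, 11, 16, 6, 8, 13, 10, 5, 12, 0, 14, 15, 1]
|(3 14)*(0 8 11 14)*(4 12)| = 10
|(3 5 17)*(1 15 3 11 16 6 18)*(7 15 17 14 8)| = |(1 17 11 16 6 18)(3 5 14 8 7 15)| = 6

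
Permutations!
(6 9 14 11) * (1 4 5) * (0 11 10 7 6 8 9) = [11, 4, 2, 3, 5, 1, 0, 6, 9, 14, 7, 8, 12, 13, 10] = (0 11 8 9 14 10 7 6)(1 4 5)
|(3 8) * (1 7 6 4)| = 4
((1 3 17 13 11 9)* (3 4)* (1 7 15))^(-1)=((1 4 3 17 13 11 9 7 15))^(-1)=(1 15 7 9 11 13 17 3 4)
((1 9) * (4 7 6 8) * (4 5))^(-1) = ((1 9)(4 7 6 8 5))^(-1) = (1 9)(4 5 8 6 7)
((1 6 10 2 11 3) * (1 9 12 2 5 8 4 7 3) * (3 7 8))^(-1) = (1 11 2 12 9 3 5 10 6)(4 8)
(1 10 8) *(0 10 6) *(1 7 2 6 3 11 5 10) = [1, 3, 6, 11, 4, 10, 0, 2, 7, 9, 8, 5] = (0 1 3 11 5 10 8 7 2 6)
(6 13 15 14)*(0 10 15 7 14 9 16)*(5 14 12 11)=(0 10 15 9 16)(5 14 6 13 7 12 11)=[10, 1, 2, 3, 4, 14, 13, 12, 8, 16, 15, 5, 11, 7, 6, 9, 0]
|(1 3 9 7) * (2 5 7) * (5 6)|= 7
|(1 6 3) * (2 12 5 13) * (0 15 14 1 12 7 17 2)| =|(0 15 14 1 6 3 12 5 13)(2 7 17)| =9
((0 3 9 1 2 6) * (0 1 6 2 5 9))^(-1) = (0 3)(1 6 9 5)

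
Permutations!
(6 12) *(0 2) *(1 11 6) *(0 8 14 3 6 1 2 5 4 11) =[5, 0, 8, 6, 11, 4, 12, 7, 14, 9, 10, 1, 2, 13, 3] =(0 5 4 11 1)(2 8 14 3 6 12)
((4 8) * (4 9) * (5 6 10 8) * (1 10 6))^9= ((1 10 8 9 4 5))^9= (1 9)(4 10)(5 8)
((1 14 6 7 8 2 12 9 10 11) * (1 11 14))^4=(2 14)(6 12)(7 9)(8 10)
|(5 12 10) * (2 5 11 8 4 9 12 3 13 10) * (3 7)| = |(2 5 7 3 13 10 11 8 4 9 12)| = 11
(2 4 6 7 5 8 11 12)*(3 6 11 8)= (2 4 11 12)(3 6 7 5)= [0, 1, 4, 6, 11, 3, 7, 5, 8, 9, 10, 12, 2]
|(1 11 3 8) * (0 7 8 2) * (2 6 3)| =6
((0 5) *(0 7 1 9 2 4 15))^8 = (15)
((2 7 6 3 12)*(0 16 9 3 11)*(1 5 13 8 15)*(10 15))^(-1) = ((0 16 9 3 12 2 7 6 11)(1 5 13 8 10 15))^(-1) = (0 11 6 7 2 12 3 9 16)(1 15 10 8 13 5)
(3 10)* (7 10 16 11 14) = (3 16 11 14 7 10) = [0, 1, 2, 16, 4, 5, 6, 10, 8, 9, 3, 14, 12, 13, 7, 15, 11]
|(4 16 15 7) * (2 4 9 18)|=7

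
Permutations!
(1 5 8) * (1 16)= (1 5 8 16)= [0, 5, 2, 3, 4, 8, 6, 7, 16, 9, 10, 11, 12, 13, 14, 15, 1]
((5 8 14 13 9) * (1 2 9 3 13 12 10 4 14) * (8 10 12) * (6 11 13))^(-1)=((1 2 9 5 10 4 14 8)(3 6 11 13))^(-1)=(1 8 14 4 10 5 9 2)(3 13 11 6)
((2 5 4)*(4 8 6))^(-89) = (2 5 8 6 4)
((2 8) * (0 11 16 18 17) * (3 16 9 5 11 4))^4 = ((0 4 3 16 18 17)(2 8)(5 11 9))^4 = (0 18 3)(4 17 16)(5 11 9)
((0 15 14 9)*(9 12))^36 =(0 15 14 12 9)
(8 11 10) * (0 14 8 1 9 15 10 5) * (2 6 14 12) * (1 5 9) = (0 12 2 6 14 8 11 9 15 10 5) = [12, 1, 6, 3, 4, 0, 14, 7, 11, 15, 5, 9, 2, 13, 8, 10]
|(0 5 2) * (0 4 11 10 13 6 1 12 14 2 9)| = |(0 5 9)(1 12 14 2 4 11 10 13 6)| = 9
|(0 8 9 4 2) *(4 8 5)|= 4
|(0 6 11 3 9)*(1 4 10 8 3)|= |(0 6 11 1 4 10 8 3 9)|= 9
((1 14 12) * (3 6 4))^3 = (14)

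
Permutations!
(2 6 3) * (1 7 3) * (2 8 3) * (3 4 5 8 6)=(1 7 2 3 6)(4 5 8)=[0, 7, 3, 6, 5, 8, 1, 2, 4]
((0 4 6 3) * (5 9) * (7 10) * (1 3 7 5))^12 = (0 7 9)(1 4 10)(3 6 5)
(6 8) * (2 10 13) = (2 10 13)(6 8) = [0, 1, 10, 3, 4, 5, 8, 7, 6, 9, 13, 11, 12, 2]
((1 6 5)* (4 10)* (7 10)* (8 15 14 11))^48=(15)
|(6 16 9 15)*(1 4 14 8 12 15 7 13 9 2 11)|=30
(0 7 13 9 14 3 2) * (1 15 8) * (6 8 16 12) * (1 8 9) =(0 7 13 1 15 16 12 6 9 14 3 2) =[7, 15, 0, 2, 4, 5, 9, 13, 8, 14, 10, 11, 6, 1, 3, 16, 12]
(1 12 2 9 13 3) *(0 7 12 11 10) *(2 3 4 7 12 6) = (0 12 3 1 11 10)(2 9 13 4 7 6) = [12, 11, 9, 1, 7, 5, 2, 6, 8, 13, 0, 10, 3, 4]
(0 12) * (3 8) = (0 12)(3 8) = [12, 1, 2, 8, 4, 5, 6, 7, 3, 9, 10, 11, 0]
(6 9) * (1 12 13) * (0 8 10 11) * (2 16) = (0 8 10 11)(1 12 13)(2 16)(6 9) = [8, 12, 16, 3, 4, 5, 9, 7, 10, 6, 11, 0, 13, 1, 14, 15, 2]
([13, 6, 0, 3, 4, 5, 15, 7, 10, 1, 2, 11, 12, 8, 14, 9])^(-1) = (0 2 10 8 13)(1 9 15 6)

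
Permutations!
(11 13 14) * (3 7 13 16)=(3 7 13 14 11 16)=[0, 1, 2, 7, 4, 5, 6, 13, 8, 9, 10, 16, 12, 14, 11, 15, 3]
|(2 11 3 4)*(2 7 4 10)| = |(2 11 3 10)(4 7)| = 4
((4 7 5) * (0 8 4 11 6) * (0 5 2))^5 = (5 6 11)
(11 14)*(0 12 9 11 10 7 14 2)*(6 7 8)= (0 12 9 11 2)(6 7 14 10 8)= [12, 1, 0, 3, 4, 5, 7, 14, 6, 11, 8, 2, 9, 13, 10]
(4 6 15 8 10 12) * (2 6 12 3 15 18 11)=(2 6 18 11)(3 15 8 10)(4 12)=[0, 1, 6, 15, 12, 5, 18, 7, 10, 9, 3, 2, 4, 13, 14, 8, 16, 17, 11]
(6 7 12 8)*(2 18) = (2 18)(6 7 12 8) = [0, 1, 18, 3, 4, 5, 7, 12, 6, 9, 10, 11, 8, 13, 14, 15, 16, 17, 2]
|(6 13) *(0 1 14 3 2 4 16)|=|(0 1 14 3 2 4 16)(6 13)|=14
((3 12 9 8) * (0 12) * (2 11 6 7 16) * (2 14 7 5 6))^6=((0 12 9 8 3)(2 11)(5 6)(7 16 14))^6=(16)(0 12 9 8 3)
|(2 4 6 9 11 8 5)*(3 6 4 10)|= 8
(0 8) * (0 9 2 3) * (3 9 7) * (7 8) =(0 7 3)(2 9) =[7, 1, 9, 0, 4, 5, 6, 3, 8, 2]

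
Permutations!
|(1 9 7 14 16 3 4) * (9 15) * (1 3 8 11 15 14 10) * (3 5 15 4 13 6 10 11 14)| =30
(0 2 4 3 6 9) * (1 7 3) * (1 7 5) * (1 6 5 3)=(0 2 4 7 1 3 5 6 9)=[2, 3, 4, 5, 7, 6, 9, 1, 8, 0]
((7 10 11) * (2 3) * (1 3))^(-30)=(11)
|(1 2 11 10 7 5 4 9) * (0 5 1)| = 20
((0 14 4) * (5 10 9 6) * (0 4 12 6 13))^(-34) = (0 9 5 12)(6 14 13 10)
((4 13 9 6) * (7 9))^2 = ((4 13 7 9 6))^2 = (4 7 6 13 9)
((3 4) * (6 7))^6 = (7)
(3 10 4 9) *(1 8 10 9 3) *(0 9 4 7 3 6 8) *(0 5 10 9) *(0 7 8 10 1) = [7, 5, 2, 4, 6, 1, 10, 3, 9, 0, 8] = (0 7 3 4 6 10 8 9)(1 5)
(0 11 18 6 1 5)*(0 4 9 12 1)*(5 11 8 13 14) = (0 8 13 14 5 4 9 12 1 11 18 6) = [8, 11, 2, 3, 9, 4, 0, 7, 13, 12, 10, 18, 1, 14, 5, 15, 16, 17, 6]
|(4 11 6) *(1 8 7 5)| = |(1 8 7 5)(4 11 6)| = 12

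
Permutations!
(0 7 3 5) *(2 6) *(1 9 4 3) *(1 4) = (0 7 4 3 5)(1 9)(2 6) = [7, 9, 6, 5, 3, 0, 2, 4, 8, 1]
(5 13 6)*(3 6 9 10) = (3 6 5 13 9 10) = [0, 1, 2, 6, 4, 13, 5, 7, 8, 10, 3, 11, 12, 9]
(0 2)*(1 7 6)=[2, 7, 0, 3, 4, 5, 1, 6]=(0 2)(1 7 6)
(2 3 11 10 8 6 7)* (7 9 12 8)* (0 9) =(0 9 12 8 6)(2 3 11 10 7) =[9, 1, 3, 11, 4, 5, 0, 2, 6, 12, 7, 10, 8]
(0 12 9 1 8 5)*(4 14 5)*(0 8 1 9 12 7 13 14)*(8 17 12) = [7, 1, 2, 3, 0, 17, 6, 13, 4, 9, 10, 11, 8, 14, 5, 15, 16, 12] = (0 7 13 14 5 17 12 8 4)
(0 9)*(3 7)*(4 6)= (0 9)(3 7)(4 6)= [9, 1, 2, 7, 6, 5, 4, 3, 8, 0]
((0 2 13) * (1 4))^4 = ((0 2 13)(1 4))^4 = (0 2 13)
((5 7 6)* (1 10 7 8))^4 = (1 5 7)(6 10 8)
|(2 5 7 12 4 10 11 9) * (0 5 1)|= |(0 5 7 12 4 10 11 9 2 1)|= 10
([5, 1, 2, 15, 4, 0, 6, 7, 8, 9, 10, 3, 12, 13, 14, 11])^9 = (15)(0 5)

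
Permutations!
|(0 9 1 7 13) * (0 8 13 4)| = 10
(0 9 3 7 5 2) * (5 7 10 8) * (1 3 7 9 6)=[6, 3, 0, 10, 4, 2, 1, 9, 5, 7, 8]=(0 6 1 3 10 8 5 2)(7 9)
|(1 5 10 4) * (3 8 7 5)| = 7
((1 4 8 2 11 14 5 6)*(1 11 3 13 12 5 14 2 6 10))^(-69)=(14)(1 12 2 8 10 13 11 4 5 3 6)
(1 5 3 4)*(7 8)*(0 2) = (0 2)(1 5 3 4)(7 8) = [2, 5, 0, 4, 1, 3, 6, 8, 7]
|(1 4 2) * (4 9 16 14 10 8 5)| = 9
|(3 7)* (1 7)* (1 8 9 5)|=|(1 7 3 8 9 5)|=6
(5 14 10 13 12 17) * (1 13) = (1 13 12 17 5 14 10) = [0, 13, 2, 3, 4, 14, 6, 7, 8, 9, 1, 11, 17, 12, 10, 15, 16, 5]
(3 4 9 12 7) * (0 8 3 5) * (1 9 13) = [8, 9, 2, 4, 13, 0, 6, 5, 3, 12, 10, 11, 7, 1] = (0 8 3 4 13 1 9 12 7 5)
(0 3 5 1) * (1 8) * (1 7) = (0 3 5 8 7 1) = [3, 0, 2, 5, 4, 8, 6, 1, 7]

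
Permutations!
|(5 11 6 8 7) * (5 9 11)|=5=|(6 8 7 9 11)|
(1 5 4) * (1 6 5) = (4 6 5) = [0, 1, 2, 3, 6, 4, 5]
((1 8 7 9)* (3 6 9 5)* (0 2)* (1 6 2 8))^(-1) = (0 2 3 5 7 8)(6 9)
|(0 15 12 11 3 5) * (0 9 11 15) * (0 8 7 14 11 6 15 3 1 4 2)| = |(0 8 7 14 11 1 4 2)(3 5 9 6 15 12)| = 24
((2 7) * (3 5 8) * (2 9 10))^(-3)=(2 7 9 10)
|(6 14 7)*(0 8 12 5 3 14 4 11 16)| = |(0 8 12 5 3 14 7 6 4 11 16)| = 11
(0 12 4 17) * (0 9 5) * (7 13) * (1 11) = [12, 11, 2, 3, 17, 0, 6, 13, 8, 5, 10, 1, 4, 7, 14, 15, 16, 9] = (0 12 4 17 9 5)(1 11)(7 13)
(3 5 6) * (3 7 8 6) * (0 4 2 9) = (0 4 2 9)(3 5)(6 7 8) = [4, 1, 9, 5, 2, 3, 7, 8, 6, 0]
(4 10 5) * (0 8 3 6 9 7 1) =(0 8 3 6 9 7 1)(4 10 5) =[8, 0, 2, 6, 10, 4, 9, 1, 3, 7, 5]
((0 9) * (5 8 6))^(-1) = (0 9)(5 6 8)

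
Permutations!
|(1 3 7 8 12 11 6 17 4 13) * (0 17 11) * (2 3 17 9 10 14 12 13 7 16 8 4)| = |(0 9 10 14 12)(1 17 2 3 16 8 13)(4 7)(6 11)| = 70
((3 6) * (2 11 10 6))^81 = ((2 11 10 6 3))^81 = (2 11 10 6 3)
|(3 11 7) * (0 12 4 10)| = |(0 12 4 10)(3 11 7)| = 12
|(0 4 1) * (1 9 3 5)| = |(0 4 9 3 5 1)| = 6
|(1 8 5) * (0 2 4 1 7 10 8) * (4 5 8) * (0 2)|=6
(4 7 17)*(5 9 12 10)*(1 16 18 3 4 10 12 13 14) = (1 16 18 3 4 7 17 10 5 9 13 14) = [0, 16, 2, 4, 7, 9, 6, 17, 8, 13, 5, 11, 12, 14, 1, 15, 18, 10, 3]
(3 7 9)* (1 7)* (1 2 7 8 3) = (1 8 3 2 7 9) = [0, 8, 7, 2, 4, 5, 6, 9, 3, 1]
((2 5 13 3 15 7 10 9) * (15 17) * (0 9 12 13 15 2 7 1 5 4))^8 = ((0 9 7 10 12 13 3 17 2 4)(1 5 15))^8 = (0 2 3 12 7)(1 15 5)(4 17 13 10 9)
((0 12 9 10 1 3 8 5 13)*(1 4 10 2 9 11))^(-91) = (0 8 11 13 3 12 5 1)(2 9)(4 10)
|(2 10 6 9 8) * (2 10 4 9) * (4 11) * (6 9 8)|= 7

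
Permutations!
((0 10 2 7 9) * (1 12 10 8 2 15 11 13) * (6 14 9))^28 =((0 8 2 7 6 14 9)(1 12 10 15 11 13))^28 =(1 11 10)(12 13 15)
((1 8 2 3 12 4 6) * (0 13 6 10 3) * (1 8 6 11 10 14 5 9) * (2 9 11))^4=((0 13 2)(1 6 8 9)(3 12 4 14 5 11 10))^4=(0 13 2)(3 5 12 11 4 10 14)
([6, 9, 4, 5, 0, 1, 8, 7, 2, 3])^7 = (0 8 4 6 2)(1 5 3 9)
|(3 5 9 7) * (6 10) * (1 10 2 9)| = 8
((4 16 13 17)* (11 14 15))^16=(17)(11 14 15)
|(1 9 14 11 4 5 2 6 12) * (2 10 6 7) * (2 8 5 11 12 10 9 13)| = 18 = |(1 13 2 7 8 5 9 14 12)(4 11)(6 10)|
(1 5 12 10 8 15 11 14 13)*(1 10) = (1 5 12)(8 15 11 14 13 10) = [0, 5, 2, 3, 4, 12, 6, 7, 15, 9, 8, 14, 1, 10, 13, 11]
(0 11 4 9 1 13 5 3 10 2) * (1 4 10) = (0 11 10 2)(1 13 5 3)(4 9) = [11, 13, 0, 1, 9, 3, 6, 7, 8, 4, 2, 10, 12, 5]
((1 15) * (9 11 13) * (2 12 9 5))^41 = (1 15)(2 5 13 11 9 12)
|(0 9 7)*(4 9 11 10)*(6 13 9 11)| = |(0 6 13 9 7)(4 11 10)| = 15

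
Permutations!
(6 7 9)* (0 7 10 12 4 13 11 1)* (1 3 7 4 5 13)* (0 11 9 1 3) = (0 4 3 7 1 11)(5 13 9 6 10 12) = [4, 11, 2, 7, 3, 13, 10, 1, 8, 6, 12, 0, 5, 9]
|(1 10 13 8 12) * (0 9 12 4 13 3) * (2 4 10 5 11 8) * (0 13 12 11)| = 12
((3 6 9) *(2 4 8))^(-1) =((2 4 8)(3 6 9))^(-1) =(2 8 4)(3 9 6)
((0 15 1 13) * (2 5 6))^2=(0 1)(2 6 5)(13 15)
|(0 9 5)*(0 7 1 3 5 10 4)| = 4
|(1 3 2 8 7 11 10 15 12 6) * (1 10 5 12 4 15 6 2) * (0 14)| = |(0 14)(1 3)(2 8 7 11 5 12)(4 15)(6 10)| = 6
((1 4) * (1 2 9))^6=(1 2)(4 9)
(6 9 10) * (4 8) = (4 8)(6 9 10) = [0, 1, 2, 3, 8, 5, 9, 7, 4, 10, 6]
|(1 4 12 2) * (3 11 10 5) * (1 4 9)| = |(1 9)(2 4 12)(3 11 10 5)| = 12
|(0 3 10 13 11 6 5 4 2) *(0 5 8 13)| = 12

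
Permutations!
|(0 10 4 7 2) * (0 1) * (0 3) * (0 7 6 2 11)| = 9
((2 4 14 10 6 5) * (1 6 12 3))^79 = (1 12 14 2 6 3 10 4 5)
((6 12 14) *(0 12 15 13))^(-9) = (0 6)(12 15)(13 14)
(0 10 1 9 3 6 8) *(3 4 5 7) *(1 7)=(0 10 7 3 6 8)(1 9 4 5)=[10, 9, 2, 6, 5, 1, 8, 3, 0, 4, 7]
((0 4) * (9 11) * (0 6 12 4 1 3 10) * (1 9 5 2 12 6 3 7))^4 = (0 2 10 5 3 11 4 9 12)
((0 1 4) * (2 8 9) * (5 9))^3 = (2 9 5 8)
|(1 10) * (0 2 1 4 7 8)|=|(0 2 1 10 4 7 8)|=7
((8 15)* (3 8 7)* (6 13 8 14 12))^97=(3 14 12 6 13 8 15 7)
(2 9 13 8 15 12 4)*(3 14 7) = (2 9 13 8 15 12 4)(3 14 7) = [0, 1, 9, 14, 2, 5, 6, 3, 15, 13, 10, 11, 4, 8, 7, 12]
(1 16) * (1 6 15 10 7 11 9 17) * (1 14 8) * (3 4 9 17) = [0, 16, 2, 4, 9, 5, 15, 11, 1, 3, 7, 17, 12, 13, 8, 10, 6, 14] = (1 16 6 15 10 7 11 17 14 8)(3 4 9)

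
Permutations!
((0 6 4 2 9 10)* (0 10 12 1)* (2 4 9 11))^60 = (12)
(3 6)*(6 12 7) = (3 12 7 6) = [0, 1, 2, 12, 4, 5, 3, 6, 8, 9, 10, 11, 7]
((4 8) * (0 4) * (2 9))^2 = ((0 4 8)(2 9))^2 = (9)(0 8 4)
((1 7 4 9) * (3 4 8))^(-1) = (1 9 4 3 8 7)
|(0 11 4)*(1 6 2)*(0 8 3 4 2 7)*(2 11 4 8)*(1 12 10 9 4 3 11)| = 35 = |(0 3 8 11 1 6 7)(2 12 10 9 4)|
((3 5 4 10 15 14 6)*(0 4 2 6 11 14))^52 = (15)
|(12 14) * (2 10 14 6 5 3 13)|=|(2 10 14 12 6 5 3 13)|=8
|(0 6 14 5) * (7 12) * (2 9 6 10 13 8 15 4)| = |(0 10 13 8 15 4 2 9 6 14 5)(7 12)| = 22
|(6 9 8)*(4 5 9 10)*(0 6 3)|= 8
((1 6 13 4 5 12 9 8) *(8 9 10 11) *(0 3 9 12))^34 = (0 4 6 8 10 9)(1 11 12 3 5 13)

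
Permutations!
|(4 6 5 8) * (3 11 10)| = |(3 11 10)(4 6 5 8)| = 12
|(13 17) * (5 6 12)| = |(5 6 12)(13 17)| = 6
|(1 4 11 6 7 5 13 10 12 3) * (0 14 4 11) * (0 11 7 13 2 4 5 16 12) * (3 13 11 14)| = |(0 3 1 7 16 12 13 10)(2 4 14 5)(6 11)| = 8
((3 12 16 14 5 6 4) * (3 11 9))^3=(3 14 4)(5 11 12)(6 9 16)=((3 12 16 14 5 6 4 11 9))^3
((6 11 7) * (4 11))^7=((4 11 7 6))^7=(4 6 7 11)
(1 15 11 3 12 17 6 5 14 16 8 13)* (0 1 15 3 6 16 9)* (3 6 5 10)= (0 1 6 10 3 12 17 16 8 13 15 11 5 14 9)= [1, 6, 2, 12, 4, 14, 10, 7, 13, 0, 3, 5, 17, 15, 9, 11, 8, 16]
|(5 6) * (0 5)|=|(0 5 6)|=3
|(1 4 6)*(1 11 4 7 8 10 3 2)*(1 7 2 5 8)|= 12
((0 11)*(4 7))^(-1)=((0 11)(4 7))^(-1)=(0 11)(4 7)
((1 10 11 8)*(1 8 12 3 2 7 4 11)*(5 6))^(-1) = ((1 10)(2 7 4 11 12 3)(5 6))^(-1) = (1 10)(2 3 12 11 4 7)(5 6)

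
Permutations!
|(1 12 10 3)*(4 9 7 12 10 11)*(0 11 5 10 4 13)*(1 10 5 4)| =|(0 11 13)(3 10)(4 9 7 12)| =12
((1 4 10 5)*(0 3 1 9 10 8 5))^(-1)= ((0 3 1 4 8 5 9 10))^(-1)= (0 10 9 5 8 4 1 3)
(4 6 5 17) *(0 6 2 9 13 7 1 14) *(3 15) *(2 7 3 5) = (0 6 2 9 13 3 15 5 17 4 7 1 14) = [6, 14, 9, 15, 7, 17, 2, 1, 8, 13, 10, 11, 12, 3, 0, 5, 16, 4]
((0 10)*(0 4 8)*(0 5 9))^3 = ((0 10 4 8 5 9))^3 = (0 8)(4 9)(5 10)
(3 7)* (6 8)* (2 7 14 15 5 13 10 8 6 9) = [0, 1, 7, 14, 4, 13, 6, 3, 9, 2, 8, 11, 12, 10, 15, 5] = (2 7 3 14 15 5 13 10 8 9)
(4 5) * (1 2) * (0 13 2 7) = (0 13 2 1 7)(4 5) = [13, 7, 1, 3, 5, 4, 6, 0, 8, 9, 10, 11, 12, 2]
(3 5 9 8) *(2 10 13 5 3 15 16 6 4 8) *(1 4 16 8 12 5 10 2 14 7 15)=[0, 4, 2, 3, 12, 9, 16, 15, 1, 14, 13, 11, 5, 10, 7, 8, 6]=(1 4 12 5 9 14 7 15 8)(6 16)(10 13)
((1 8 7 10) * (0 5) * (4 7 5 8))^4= (10)(0 8 5)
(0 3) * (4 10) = (0 3)(4 10) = [3, 1, 2, 0, 10, 5, 6, 7, 8, 9, 4]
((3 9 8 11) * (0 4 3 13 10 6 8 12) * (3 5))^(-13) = (0 12 9 3 5 4)(6 11 10 8 13)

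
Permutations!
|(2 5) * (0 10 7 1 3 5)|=|(0 10 7 1 3 5 2)|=7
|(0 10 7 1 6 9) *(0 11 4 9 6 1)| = 3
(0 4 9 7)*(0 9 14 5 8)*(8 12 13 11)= (0 4 14 5 12 13 11 8)(7 9)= [4, 1, 2, 3, 14, 12, 6, 9, 0, 7, 10, 8, 13, 11, 5]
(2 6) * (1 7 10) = [0, 7, 6, 3, 4, 5, 2, 10, 8, 9, 1] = (1 7 10)(2 6)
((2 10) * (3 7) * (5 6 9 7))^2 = ((2 10)(3 5 6 9 7))^2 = (10)(3 6 7 5 9)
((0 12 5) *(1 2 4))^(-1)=(0 5 12)(1 4 2)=((0 12 5)(1 2 4))^(-1)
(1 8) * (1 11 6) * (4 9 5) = [0, 8, 2, 3, 9, 4, 1, 7, 11, 5, 10, 6] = (1 8 11 6)(4 9 5)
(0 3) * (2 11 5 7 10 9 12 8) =(0 3)(2 11 5 7 10 9 12 8) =[3, 1, 11, 0, 4, 7, 6, 10, 2, 12, 9, 5, 8]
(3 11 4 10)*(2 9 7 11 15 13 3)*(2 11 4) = (2 9 7 4 10 11)(3 15 13) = [0, 1, 9, 15, 10, 5, 6, 4, 8, 7, 11, 2, 12, 3, 14, 13]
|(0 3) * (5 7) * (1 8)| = 2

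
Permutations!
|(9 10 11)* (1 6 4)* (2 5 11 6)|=|(1 2 5 11 9 10 6 4)|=8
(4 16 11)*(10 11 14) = (4 16 14 10 11) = [0, 1, 2, 3, 16, 5, 6, 7, 8, 9, 11, 4, 12, 13, 10, 15, 14]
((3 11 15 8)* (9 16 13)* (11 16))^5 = ((3 16 13 9 11 15 8))^5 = (3 15 9 16 8 11 13)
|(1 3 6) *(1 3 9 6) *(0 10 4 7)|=4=|(0 10 4 7)(1 9 6 3)|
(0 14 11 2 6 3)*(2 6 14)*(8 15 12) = [2, 1, 14, 0, 4, 5, 3, 7, 15, 9, 10, 6, 8, 13, 11, 12] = (0 2 14 11 6 3)(8 15 12)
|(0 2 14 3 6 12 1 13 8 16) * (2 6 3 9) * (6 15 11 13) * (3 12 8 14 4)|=14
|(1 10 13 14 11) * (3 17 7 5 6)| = |(1 10 13 14 11)(3 17 7 5 6)| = 5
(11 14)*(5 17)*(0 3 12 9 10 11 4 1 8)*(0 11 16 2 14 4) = (0 3 12 9 10 16 2 14)(1 8 11 4)(5 17) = [3, 8, 14, 12, 1, 17, 6, 7, 11, 10, 16, 4, 9, 13, 0, 15, 2, 5]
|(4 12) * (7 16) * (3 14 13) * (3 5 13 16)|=4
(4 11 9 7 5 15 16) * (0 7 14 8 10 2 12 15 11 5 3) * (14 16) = (0 7 3)(2 12 15 14 8 10)(4 5 11 9 16) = [7, 1, 12, 0, 5, 11, 6, 3, 10, 16, 2, 9, 15, 13, 8, 14, 4]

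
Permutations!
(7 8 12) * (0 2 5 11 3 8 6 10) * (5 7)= (0 2 7 6 10)(3 8 12 5 11)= [2, 1, 7, 8, 4, 11, 10, 6, 12, 9, 0, 3, 5]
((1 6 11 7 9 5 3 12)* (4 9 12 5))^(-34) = ((1 6 11 7 12)(3 5)(4 9))^(-34) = (1 6 11 7 12)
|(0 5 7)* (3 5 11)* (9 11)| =|(0 9 11 3 5 7)| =6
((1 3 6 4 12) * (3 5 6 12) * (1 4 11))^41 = (1 5 6 11)(3 4 12)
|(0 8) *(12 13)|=2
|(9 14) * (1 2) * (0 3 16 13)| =|(0 3 16 13)(1 2)(9 14)| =4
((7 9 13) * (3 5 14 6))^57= (3 5 14 6)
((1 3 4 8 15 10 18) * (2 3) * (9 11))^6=((1 2 3 4 8 15 10 18)(9 11))^6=(1 10 8 3)(2 18 15 4)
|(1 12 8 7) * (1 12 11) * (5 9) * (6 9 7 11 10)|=|(1 10 6 9 5 7 12 8 11)|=9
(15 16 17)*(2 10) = (2 10)(15 16 17) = [0, 1, 10, 3, 4, 5, 6, 7, 8, 9, 2, 11, 12, 13, 14, 16, 17, 15]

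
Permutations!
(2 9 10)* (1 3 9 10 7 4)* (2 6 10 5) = (1 3 9 7 4)(2 5)(6 10) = [0, 3, 5, 9, 1, 2, 10, 4, 8, 7, 6]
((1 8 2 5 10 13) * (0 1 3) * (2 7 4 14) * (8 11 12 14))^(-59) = ((0 1 11 12 14 2 5 10 13 3)(4 8 7))^(-59) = (0 1 11 12 14 2 5 10 13 3)(4 8 7)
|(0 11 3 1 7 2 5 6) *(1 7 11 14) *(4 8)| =|(0 14 1 11 3 7 2 5 6)(4 8)| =18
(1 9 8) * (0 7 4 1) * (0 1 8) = (0 7 4 8 1 9) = [7, 9, 2, 3, 8, 5, 6, 4, 1, 0]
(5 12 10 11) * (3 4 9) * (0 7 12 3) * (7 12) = [12, 1, 2, 4, 9, 3, 6, 7, 8, 0, 11, 5, 10] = (0 12 10 11 5 3 4 9)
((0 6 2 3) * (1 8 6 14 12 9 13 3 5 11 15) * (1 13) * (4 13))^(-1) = ((0 14 12 9 1 8 6 2 5 11 15 4 13 3))^(-1) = (0 3 13 4 15 11 5 2 6 8 1 9 12 14)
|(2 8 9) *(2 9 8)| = 1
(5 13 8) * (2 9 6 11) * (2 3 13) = (2 9 6 11 3 13 8 5) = [0, 1, 9, 13, 4, 2, 11, 7, 5, 6, 10, 3, 12, 8]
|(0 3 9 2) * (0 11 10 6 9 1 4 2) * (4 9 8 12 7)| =8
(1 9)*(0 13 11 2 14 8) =(0 13 11 2 14 8)(1 9) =[13, 9, 14, 3, 4, 5, 6, 7, 0, 1, 10, 2, 12, 11, 8]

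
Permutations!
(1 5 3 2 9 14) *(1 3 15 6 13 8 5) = (2 9 14 3)(5 15 6 13 8) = [0, 1, 9, 2, 4, 15, 13, 7, 5, 14, 10, 11, 12, 8, 3, 6]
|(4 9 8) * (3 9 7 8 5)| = |(3 9 5)(4 7 8)| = 3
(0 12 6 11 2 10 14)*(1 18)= (0 12 6 11 2 10 14)(1 18)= [12, 18, 10, 3, 4, 5, 11, 7, 8, 9, 14, 2, 6, 13, 0, 15, 16, 17, 1]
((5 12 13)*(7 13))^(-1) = (5 13 7 12)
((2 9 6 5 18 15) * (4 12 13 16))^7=((2 9 6 5 18 15)(4 12 13 16))^7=(2 9 6 5 18 15)(4 16 13 12)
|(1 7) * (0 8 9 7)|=5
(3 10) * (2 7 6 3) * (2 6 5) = (2 7 5)(3 10 6) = [0, 1, 7, 10, 4, 2, 3, 5, 8, 9, 6]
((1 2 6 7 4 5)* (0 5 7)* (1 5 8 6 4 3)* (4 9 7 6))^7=(0 6 4 8)(1 9 3 2 7)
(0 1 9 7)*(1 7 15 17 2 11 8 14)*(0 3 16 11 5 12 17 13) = [7, 9, 5, 16, 4, 12, 6, 3, 14, 15, 10, 8, 17, 0, 1, 13, 11, 2] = (0 7 3 16 11 8 14 1 9 15 13)(2 5 12 17)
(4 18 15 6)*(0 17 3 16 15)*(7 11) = (0 17 3 16 15 6 4 18)(7 11) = [17, 1, 2, 16, 18, 5, 4, 11, 8, 9, 10, 7, 12, 13, 14, 6, 15, 3, 0]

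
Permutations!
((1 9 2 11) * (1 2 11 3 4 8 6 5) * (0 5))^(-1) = (0 6 8 4 3 2 11 9 1 5) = ((0 5 1 9 11 2 3 4 8 6))^(-1)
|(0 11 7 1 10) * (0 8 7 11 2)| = |(11)(0 2)(1 10 8 7)| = 4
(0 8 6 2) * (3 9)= (0 8 6 2)(3 9)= [8, 1, 0, 9, 4, 5, 2, 7, 6, 3]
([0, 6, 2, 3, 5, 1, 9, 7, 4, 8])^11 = [0, 5, 2, 3, 8, 4, 1, 7, 9, 6]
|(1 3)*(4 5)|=|(1 3)(4 5)|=2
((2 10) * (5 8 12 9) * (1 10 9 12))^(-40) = ((12)(1 10 2 9 5 8))^(-40) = (12)(1 2 5)(8 10 9)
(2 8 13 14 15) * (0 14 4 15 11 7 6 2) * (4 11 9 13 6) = [14, 1, 8, 3, 15, 5, 2, 4, 6, 13, 10, 7, 12, 11, 9, 0] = (0 14 9 13 11 7 4 15)(2 8 6)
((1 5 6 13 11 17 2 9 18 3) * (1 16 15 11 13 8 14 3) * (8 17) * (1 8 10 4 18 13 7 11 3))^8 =(1 11 6 4 2 8 13)(3 15 16)(5 10 17 18 9 14 7)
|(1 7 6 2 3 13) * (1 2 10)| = |(1 7 6 10)(2 3 13)| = 12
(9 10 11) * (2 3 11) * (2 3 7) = (2 7)(3 11 9 10) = [0, 1, 7, 11, 4, 5, 6, 2, 8, 10, 3, 9]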